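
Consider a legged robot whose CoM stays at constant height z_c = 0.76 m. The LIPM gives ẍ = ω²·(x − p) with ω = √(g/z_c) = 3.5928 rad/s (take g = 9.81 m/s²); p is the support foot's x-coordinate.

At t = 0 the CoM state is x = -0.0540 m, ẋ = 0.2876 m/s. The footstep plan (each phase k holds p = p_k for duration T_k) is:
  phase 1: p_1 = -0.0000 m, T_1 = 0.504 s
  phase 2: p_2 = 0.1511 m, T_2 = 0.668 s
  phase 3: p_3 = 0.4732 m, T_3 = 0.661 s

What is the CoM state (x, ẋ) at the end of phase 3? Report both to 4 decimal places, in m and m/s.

x = -0.7882, ẋ = -4.4192

phase 1: p=-0.0000, T=0.504, ωT=1.810771, cosh=3.139345, sinh=2.975817; start (x,ẋ)=(-0.054000, 0.287600) → end (x,ẋ)=(0.068687, 0.325534)
phase 2: p=0.1511, T=0.668, ωT=2.399990, cosh=5.556895, sinh=5.466176; start (x,ẋ)=(0.068687, 0.325534) → end (x,ẋ)=(0.188412, 0.190448)
phase 3: p=0.4732, T=0.661, ωT=2.374841, cosh=5.421166, sinh=5.328136; start (x,ẋ)=(0.188412, 0.190448) → end (x,ẋ)=(-0.788247, -4.419222)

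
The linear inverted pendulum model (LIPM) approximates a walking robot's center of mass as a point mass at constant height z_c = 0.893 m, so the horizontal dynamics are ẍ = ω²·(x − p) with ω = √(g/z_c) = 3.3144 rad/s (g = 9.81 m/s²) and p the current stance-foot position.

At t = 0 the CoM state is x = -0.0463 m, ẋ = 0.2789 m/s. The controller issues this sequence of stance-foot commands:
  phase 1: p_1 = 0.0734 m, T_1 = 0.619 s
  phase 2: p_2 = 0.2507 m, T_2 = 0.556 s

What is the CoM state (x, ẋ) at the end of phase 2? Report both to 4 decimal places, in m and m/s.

x = -1.1985, ẋ = -4.6963

phase 1: p=0.0734, T=0.619, ωT=2.051614, cosh=3.954486, sinh=3.825959; start (x,ẋ)=(-0.046300, 0.278900) → end (x,ẋ)=(-0.078005, -0.414981)
phase 2: p=0.2507, T=0.556, ωT=1.842806, cosh=3.236303, sinh=3.077931; start (x,ẋ)=(-0.078005, -0.414981) → end (x,ẋ)=(-1.198464, -4.696289)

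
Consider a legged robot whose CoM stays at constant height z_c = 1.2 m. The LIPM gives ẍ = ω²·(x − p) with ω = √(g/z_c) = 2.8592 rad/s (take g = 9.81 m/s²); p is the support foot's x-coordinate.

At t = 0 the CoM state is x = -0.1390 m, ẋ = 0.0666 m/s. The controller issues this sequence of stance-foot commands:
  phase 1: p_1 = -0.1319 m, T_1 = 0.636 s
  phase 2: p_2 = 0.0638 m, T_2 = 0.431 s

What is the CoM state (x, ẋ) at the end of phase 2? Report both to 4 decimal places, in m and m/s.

x = -0.1299, ẋ = -0.3866

phase 1: p=-0.1319, T=0.636, ωT=1.818451, cosh=3.162292, sinh=3.000015; start (x,ẋ)=(-0.139000, 0.066600) → end (x,ẋ)=(-0.084472, 0.149707)
phase 2: p=0.0638, T=0.431, ωT=1.232315, cosh=1.860388, sinh=1.568771; start (x,ẋ)=(-0.084472, 0.149707) → end (x,ẋ)=(-0.129903, -0.386551)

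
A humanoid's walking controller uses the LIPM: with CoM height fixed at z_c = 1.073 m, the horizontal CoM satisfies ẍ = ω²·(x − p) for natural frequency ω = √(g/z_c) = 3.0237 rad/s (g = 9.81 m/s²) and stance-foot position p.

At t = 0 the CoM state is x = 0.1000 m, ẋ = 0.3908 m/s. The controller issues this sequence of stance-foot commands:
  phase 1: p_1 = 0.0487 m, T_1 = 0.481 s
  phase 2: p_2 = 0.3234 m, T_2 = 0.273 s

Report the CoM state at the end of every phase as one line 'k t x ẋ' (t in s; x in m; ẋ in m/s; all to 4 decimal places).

phase 1: p=0.0487, T=0.481, ωT=1.454400, cosh=2.257726, sinh=2.024186; start (x,ẋ)=(0.100000, 0.390800) → end (x,ẋ)=(0.426139, 1.196303)
phase 2: p=0.3234, T=0.273, ωT=0.825470, cosh=1.360491, sinh=0.922462; start (x,ẋ)=(0.426139, 1.196303) → end (x,ẋ)=(0.828140, 1.914123)

1 0.4810 0.4261 1.1963
2 0.7540 0.8281 1.9141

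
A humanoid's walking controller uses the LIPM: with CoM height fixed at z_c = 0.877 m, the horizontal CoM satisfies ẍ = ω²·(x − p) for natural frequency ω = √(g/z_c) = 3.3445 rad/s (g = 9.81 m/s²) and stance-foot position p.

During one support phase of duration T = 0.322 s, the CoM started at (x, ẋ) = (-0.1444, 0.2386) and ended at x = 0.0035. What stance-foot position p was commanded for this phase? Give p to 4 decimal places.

p = -0.2311

ωT = 3.3445·0.322 = 1.076929; cosh(ωT) = 1.638145, sinh(ωT) = 1.297505
x(T) = p + (x₀−p)·cosh(ωT) + (ẋ₀/ω)·sinh(ωT) ⇒ p·(1 − cosh) = x(T) − x₀·cosh − (ẋ₀/ω)·sinh
numerator   = 0.0035 − (-0.1444)·1.638145 − (0.2386/3.3445)·1.297505 = 0.147483
denominator = 1 − 1.638145 = -0.638145
p = 0.147483 / -0.638145 = -0.2311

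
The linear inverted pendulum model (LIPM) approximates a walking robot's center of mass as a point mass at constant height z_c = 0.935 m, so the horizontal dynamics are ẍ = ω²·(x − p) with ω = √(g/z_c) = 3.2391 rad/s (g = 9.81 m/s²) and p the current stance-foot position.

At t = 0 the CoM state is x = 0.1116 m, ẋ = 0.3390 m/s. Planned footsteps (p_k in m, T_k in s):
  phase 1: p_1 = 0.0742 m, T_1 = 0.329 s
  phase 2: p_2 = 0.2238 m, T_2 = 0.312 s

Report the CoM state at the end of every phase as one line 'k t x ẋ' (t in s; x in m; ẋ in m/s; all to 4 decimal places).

phase 1: p=0.0742, T=0.329, ωT=1.065664, cosh=1.623632, sinh=1.279133; start (x,ẋ)=(0.111600, 0.339000) → end (x,ẋ)=(0.268796, 0.705369)
phase 2: p=0.2238, T=0.312, ωT=1.010599, cosh=1.555624, sinh=1.191623; start (x,ẋ)=(0.268796, 0.705369) → end (x,ẋ)=(0.553293, 1.270964)

1 0.3290 0.2688 0.7054
2 0.6410 0.5533 1.2710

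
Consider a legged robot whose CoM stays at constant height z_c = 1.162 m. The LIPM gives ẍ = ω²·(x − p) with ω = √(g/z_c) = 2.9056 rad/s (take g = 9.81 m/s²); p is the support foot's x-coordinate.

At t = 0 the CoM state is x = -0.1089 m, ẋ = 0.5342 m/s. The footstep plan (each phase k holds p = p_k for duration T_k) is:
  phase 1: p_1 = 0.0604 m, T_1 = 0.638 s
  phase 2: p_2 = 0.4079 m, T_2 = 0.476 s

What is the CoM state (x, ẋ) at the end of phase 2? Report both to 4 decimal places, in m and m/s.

phase 1: p=0.0604, T=0.638, ωT=1.853773, cosh=3.270252, sinh=3.113607; start (x,ẋ)=(-0.108900, 0.534200) → end (x,ẋ)=(0.079189, 0.215329)
phase 2: p=0.4079, T=0.476, ωT=1.383066, cosh=2.118957, sinh=1.868149; start (x,ẋ)=(0.079189, 0.215329) → end (x,ẋ)=(-0.150180, -1.328002)

x = -0.1502, ẋ = -1.3280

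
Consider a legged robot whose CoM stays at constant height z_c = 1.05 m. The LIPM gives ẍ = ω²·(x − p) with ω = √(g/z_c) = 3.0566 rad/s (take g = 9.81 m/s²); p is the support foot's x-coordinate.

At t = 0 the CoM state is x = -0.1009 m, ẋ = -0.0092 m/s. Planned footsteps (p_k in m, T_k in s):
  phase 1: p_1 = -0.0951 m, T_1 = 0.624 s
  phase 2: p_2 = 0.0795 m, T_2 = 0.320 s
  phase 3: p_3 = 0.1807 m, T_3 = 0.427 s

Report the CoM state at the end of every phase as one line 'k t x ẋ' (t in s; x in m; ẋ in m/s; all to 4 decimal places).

phase 1: p=-0.0951, T=0.624, ωT=1.907318, cosh=3.441741, sinh=3.293263; start (x,ẋ)=(-0.100900, -0.009200) → end (x,ẋ)=(-0.124974, -0.090048)
phase 2: p=0.0795, T=0.320, ωT=0.978112, cosh=1.517725, sinh=1.141705; start (x,ẋ)=(-0.124974, -0.090048) → end (x,ẋ)=(-0.264471, -0.850230)
phase 3: p=0.1807, T=0.427, ωT=1.305168, cosh=1.979718, sinh=1.708591; start (x,ẋ)=(-0.264471, -0.850230) → end (x,ẋ)=(-1.175878, -4.008111)

1 0.6240 -0.1250 -0.0900
2 0.9440 -0.2645 -0.8502
3 1.3710 -1.1759 -4.0081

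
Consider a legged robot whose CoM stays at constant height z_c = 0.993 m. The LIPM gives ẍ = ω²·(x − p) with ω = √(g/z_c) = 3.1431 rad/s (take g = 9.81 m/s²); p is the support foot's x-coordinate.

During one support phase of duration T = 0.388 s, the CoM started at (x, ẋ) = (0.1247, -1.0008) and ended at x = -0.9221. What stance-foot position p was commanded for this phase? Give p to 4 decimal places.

p = 0.7848

ωT = 3.1431·0.388 = 1.219523; cosh(ωT) = 1.840471, sinh(ωT) = 1.545100
x(T) = p + (x₀−p)·cosh(ωT) + (ẋ₀/ω)·sinh(ωT) ⇒ p·(1 − cosh) = x(T) − x₀·cosh − (ẋ₀/ω)·sinh
numerator   = -0.9221 − (0.1247)·1.840471 − (-1.0008/3.1431)·1.545100 = -0.659629
denominator = 1 − 1.840471 = -0.840471
p = -0.659629 / -0.840471 = 0.7848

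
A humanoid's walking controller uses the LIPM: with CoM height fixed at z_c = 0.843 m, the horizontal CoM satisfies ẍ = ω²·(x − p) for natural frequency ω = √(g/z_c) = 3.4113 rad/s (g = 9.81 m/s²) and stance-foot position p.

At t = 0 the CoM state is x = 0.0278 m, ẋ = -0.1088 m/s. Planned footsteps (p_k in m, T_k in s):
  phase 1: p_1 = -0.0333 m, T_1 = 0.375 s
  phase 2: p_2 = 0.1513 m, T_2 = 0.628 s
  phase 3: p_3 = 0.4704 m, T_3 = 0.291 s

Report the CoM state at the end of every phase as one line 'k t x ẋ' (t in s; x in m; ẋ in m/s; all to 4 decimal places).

1 0.3750 0.0321 0.1349
2 1.0030 -0.1972 -1.1254
3 1.2940 -0.9381 -4.3778

phase 1: p=-0.0333, T=0.375, ωT=1.279238, cosh=1.936074, sinh=1.657824; start (x,ẋ)=(0.027800, -0.108800) → end (x,ẋ)=(0.032119, 0.134896)
phase 2: p=0.1513, T=0.628, ωT=2.142296, cosh=4.318182, sinh=4.200797; start (x,ẋ)=(0.032119, 0.134896) → end (x,ẋ)=(-0.197227, -1.125372)
phase 3: p=0.4704, T=0.291, ωT=0.992688, cosh=1.534529, sinh=1.163950; start (x,ẋ)=(-0.197227, -1.125372) → end (x,ẋ)=(-0.938075, -4.377785)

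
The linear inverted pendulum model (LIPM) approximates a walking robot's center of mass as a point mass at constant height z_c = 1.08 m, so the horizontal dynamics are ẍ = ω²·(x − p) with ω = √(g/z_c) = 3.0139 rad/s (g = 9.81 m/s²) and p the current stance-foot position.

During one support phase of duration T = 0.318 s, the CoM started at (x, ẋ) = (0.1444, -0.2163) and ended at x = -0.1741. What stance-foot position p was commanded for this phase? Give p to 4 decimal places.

p = 0.6261

ωT = 3.0139·0.318 = 0.958420; cosh(ωT) = 1.495536, sinh(ωT) = 1.112038
x(T) = p + (x₀−p)·cosh(ωT) + (ẋ₀/ω)·sinh(ωT) ⇒ p·(1 − cosh) = x(T) − x₀·cosh − (ẋ₀/ω)·sinh
numerator   = -0.1741 − (0.1444)·1.495536 − (-0.2163/3.0139)·1.112038 = -0.310247
denominator = 1 − 1.495536 = -0.495536
p = -0.310247 / -0.495536 = 0.6261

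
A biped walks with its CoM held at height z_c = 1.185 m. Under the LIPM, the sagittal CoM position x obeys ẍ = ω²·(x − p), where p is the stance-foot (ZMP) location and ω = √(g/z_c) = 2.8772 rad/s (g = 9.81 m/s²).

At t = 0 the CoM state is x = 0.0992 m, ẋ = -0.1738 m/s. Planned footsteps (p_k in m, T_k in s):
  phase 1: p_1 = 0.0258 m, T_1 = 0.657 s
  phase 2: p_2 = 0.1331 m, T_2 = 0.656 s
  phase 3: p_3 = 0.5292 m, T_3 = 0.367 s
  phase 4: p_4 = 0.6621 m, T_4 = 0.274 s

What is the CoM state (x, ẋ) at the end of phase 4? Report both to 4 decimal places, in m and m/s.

x = -1.2428, ẋ = -5.1209

phase 1: p=0.0258, T=0.657, ωT=1.890320, cosh=3.386257, sinh=3.235233; start (x,ẋ)=(0.099200, -0.173800) → end (x,ẋ)=(0.078924, 0.094706)
phase 2: p=0.1331, T=0.656, ωT=1.887443, cosh=3.376962, sinh=3.225504; start (x,ẋ)=(0.078924, 0.094706) → end (x,ẋ)=(0.056320, -0.182958)
phase 3: p=0.5292, T=0.367, ωT=1.055932, cosh=1.611261, sinh=1.263393; start (x,ẋ)=(0.056320, -0.182958) → end (x,ẋ)=(-0.313070, -2.013727)
phase 4: p=0.6621, T=0.274, ωT=0.788353, cosh=1.327181, sinh=0.872588; start (x,ẋ)=(-0.313070, -2.013727) → end (x,ẋ)=(-1.242845, -5.120856)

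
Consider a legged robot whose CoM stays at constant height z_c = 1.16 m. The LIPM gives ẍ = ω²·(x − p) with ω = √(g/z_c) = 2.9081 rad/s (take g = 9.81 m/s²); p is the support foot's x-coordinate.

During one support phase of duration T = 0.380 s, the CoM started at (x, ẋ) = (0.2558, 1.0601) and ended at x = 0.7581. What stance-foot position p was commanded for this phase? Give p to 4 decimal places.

ωT = 2.9081·0.380 = 1.105078; cosh(ωT) = 1.675323, sinh(ωT) = 1.344137
x(T) = p + (x₀−p)·cosh(ωT) + (ẋ₀/ω)·sinh(ωT) ⇒ p·(1 − cosh) = x(T) − x₀·cosh − (ẋ₀/ω)·sinh
numerator   = 0.7581 − (0.2558)·1.675323 − (1.0601/2.9081)·1.344137 = -0.160431
denominator = 1 − 1.675323 = -0.675323
p = -0.160431 / -0.675323 = 0.2376

p = 0.2376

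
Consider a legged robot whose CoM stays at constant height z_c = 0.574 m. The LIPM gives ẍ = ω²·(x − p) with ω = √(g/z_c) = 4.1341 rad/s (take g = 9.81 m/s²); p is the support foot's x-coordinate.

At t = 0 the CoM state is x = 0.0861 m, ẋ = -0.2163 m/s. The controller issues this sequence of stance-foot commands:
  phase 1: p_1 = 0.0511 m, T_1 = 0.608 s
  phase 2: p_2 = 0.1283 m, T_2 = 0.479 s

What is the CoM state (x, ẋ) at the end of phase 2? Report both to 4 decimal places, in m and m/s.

phase 1: p=0.0511, T=0.608, ωT=2.513533, cosh=6.214730, sinh=6.133748; start (x,ẋ)=(0.086100, -0.216300) → end (x,ẋ)=(-0.052308, -0.456733)
phase 2: p=0.1283, T=0.479, ωT=1.980234, cosh=3.691237, sinh=3.553200; start (x,ẋ)=(-0.052308, -0.456733) → end (x,ẋ)=(-0.930922, -4.338909)

x = -0.9309, ẋ = -4.3389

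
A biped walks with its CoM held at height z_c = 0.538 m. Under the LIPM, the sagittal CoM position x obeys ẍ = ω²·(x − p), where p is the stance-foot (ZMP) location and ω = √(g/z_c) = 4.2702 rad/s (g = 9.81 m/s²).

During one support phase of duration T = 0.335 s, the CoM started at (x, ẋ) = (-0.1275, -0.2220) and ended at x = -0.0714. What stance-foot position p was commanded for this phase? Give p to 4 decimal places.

p = -0.2585

ωT = 4.2702·0.335 = 1.430517; cosh(ωT) = 2.210023, sinh(ωT) = 1.970837
x(T) = p + (x₀−p)·cosh(ωT) + (ẋ₀/ω)·sinh(ωT) ⇒ p·(1 − cosh) = x(T) − x₀·cosh − (ẋ₀/ω)·sinh
numerator   = -0.0714 − (-0.1275)·2.210023 − (-0.2220/4.2702)·1.970837 = 0.312838
denominator = 1 − 2.210023 = -1.210023
p = 0.312838 / -1.210023 = -0.2585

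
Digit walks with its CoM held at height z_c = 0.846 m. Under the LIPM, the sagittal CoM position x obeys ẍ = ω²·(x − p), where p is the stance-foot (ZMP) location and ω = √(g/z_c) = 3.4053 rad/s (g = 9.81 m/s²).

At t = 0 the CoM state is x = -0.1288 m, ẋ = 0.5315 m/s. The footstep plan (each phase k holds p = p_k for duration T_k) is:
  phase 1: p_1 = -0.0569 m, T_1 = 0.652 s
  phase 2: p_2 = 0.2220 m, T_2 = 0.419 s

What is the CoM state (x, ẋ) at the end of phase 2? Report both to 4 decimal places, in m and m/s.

phase 1: p=-0.0569, T=0.652, ωT=2.220256, cosh=4.659133, sinh=4.550552; start (x,ẋ)=(-0.128800, 0.531500) → end (x,ẋ)=(0.318359, 1.362167)
phase 2: p=0.2220, T=0.419, ωT=1.426821, cosh=2.202753, sinh=1.962682; start (x,ẋ)=(0.318359, 1.362167) → end (x,ẋ)=(1.219356, 3.644538)

x = 1.2194, ẋ = 3.6445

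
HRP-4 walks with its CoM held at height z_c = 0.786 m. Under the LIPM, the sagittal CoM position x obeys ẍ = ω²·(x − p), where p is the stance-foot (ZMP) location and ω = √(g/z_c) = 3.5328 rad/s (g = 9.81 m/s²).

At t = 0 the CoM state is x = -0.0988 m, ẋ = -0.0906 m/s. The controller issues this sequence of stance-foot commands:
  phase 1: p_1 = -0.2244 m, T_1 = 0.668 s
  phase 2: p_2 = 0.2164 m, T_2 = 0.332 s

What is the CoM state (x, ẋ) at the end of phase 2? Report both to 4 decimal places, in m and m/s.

phase 1: p=-0.2244, T=0.668, ωT=2.359910, cosh=5.342216, sinh=5.247787; start (x,ẋ)=(-0.098800, -0.090600) → end (x,ẋ)=(0.312001, 1.844542)
phase 2: p=0.2164, T=0.332, ωT=1.172890, cosh=1.770394, sinh=1.460922; start (x,ẋ)=(0.312001, 1.844542) → end (x,ẋ)=(1.148426, 3.758975)

x = 1.1484, ẋ = 3.7590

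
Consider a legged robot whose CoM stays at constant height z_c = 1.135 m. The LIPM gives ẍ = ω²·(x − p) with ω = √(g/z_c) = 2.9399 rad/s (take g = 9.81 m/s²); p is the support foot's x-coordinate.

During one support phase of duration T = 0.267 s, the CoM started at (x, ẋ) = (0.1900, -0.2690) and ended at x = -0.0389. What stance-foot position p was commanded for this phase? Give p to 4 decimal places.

p = 0.6510

ωT = 2.9399·0.267 = 0.784953; cosh(ωT) = 1.324223, sinh(ωT) = 0.868082
x(T) = p + (x₀−p)·cosh(ωT) + (ẋ₀/ω)·sinh(ωT) ⇒ p·(1 − cosh) = x(T) − x₀·cosh − (ẋ₀/ω)·sinh
numerator   = -0.0389 − (0.1900)·1.324223 − (-0.2690/2.9399)·0.868082 = -0.211073
denominator = 1 − 1.324223 = -0.324223
p = -0.211073 / -0.324223 = 0.6510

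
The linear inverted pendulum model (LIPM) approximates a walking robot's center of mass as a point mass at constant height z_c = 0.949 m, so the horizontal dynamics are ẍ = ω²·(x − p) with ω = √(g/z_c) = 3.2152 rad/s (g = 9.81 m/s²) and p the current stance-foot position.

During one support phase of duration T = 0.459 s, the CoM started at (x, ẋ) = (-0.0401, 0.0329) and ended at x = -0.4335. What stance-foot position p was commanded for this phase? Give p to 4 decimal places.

p = 0.2785

ωT = 3.2152·0.459 = 1.475777; cosh(ωT) = 2.301517, sinh(ωT) = 2.072916
x(T) = p + (x₀−p)·cosh(ωT) + (ẋ₀/ω)·sinh(ωT) ⇒ p·(1 − cosh) = x(T) − x₀·cosh − (ẋ₀/ω)·sinh
numerator   = -0.4335 − (-0.0401)·2.301517 − (0.0329/3.2152)·2.072916 = -0.362421
denominator = 1 − 2.301517 = -1.301517
p = -0.362421 / -1.301517 = 0.2785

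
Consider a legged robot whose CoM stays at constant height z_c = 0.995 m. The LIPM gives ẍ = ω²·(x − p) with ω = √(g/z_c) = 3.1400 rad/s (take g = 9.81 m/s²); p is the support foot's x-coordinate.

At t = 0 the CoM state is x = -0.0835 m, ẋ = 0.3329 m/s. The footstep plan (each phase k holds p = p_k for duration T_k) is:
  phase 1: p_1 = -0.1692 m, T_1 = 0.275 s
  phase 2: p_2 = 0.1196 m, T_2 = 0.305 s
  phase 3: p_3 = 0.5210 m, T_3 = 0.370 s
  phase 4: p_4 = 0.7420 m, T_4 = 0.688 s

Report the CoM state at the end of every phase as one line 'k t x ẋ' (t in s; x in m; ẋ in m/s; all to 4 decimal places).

1 0.2750 0.0538 0.7273
2 0.5800 0.2786 0.8577
3 0.9500 0.4895 0.4076
4 1.6380 0.1878 -1.6018

phase 1: p=-0.1692, T=0.275, ωT=0.863500, cosh=1.396565, sinh=0.974881; start (x,ẋ)=(-0.083500, 0.332900) → end (x,ẋ)=(0.053842, 0.727255)
phase 2: p=0.1196, T=0.305, ωT=0.957700, cosh=1.494736, sinh=1.110961; start (x,ẋ)=(0.053842, 0.727255) → end (x,ẋ)=(0.278618, 0.857661)
phase 3: p=0.5210, T=0.370, ωT=1.161800, cosh=1.754301, sinh=1.441379; start (x,ẋ)=(0.278618, 0.857661) → end (x,ẋ)=(0.489488, 0.407594)
phase 4: p=0.7420, T=0.688, ωT=2.160320, cosh=4.394601, sinh=4.279312; start (x,ẋ)=(0.489488, 0.407594) → end (x,ẋ)=(0.187797, -1.601796)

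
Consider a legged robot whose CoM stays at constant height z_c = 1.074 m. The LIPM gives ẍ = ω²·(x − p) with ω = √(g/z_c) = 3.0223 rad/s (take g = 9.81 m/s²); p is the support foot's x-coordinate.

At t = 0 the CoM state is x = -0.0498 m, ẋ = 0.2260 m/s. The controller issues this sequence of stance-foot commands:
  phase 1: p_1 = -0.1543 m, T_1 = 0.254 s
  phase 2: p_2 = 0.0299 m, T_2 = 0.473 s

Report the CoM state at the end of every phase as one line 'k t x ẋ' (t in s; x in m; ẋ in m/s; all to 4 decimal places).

1 0.2540 0.0457 0.5629
2 0.7270 0.4316 1.3372

phase 1: p=-0.1543, T=0.254, ωT=0.767664, cosh=1.309412, sinh=0.845316; start (x,ẋ)=(-0.049800, 0.226000) → end (x,ẋ)=(0.045744, 0.562903)
phase 2: p=0.0299, T=0.473, ωT=1.429548, cosh=2.208114, sinh=1.968697; start (x,ẋ)=(0.045744, 0.562903) → end (x,ẋ)=(0.431555, 1.337227)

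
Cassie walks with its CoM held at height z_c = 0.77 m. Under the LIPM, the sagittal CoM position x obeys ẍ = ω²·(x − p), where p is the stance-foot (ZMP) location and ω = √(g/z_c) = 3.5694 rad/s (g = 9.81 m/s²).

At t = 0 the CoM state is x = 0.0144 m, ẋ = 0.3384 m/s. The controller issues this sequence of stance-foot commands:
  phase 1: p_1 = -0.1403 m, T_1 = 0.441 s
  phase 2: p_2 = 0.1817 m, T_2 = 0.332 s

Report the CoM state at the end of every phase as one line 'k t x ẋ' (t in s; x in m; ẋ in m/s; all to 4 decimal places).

1 0.4410 0.4680 2.1270
2 0.7730 1.5772 5.3188

phase 1: p=-0.1403, T=0.441, ωT=1.574105, cosh=2.516807, sinh=2.309615; start (x,ẋ)=(0.014400, 0.338400) → end (x,ẋ)=(0.468015, 2.127025)
phase 2: p=0.1817, T=0.332, ωT=1.185041, cosh=1.788277, sinh=1.482543; start (x,ẋ)=(0.468015, 2.127025) → end (x,ẋ)=(1.577166, 5.318829)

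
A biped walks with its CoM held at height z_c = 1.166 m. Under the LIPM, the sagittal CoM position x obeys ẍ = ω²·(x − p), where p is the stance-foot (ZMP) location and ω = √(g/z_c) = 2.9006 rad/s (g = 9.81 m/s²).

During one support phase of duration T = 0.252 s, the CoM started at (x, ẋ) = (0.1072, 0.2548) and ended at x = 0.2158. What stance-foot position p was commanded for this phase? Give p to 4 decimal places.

ωT = 2.9006·0.252 = 0.730951; cosh(ωT) = 1.279253, sinh(ωT) = 0.797802
x(T) = p + (x₀−p)·cosh(ωT) + (ẋ₀/ω)·sinh(ωT) ⇒ p·(1 − cosh) = x(T) − x₀·cosh − (ẋ₀/ω)·sinh
numerator   = 0.2158 − (0.1072)·1.279253 − (0.2548/2.9006)·0.797802 = 0.008582
denominator = 1 − 1.279253 = -0.279253
p = 0.008582 / -0.279253 = -0.0307

p = -0.0307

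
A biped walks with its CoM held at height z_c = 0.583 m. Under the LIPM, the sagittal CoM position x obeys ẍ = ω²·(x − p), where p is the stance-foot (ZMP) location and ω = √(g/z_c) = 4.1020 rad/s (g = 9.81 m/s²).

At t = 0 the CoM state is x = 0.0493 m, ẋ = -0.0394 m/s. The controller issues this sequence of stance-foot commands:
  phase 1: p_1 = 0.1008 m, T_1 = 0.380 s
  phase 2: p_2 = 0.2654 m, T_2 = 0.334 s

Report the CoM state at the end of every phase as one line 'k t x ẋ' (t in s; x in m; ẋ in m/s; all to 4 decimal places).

1 0.3800 -0.0488 -0.5776
2 0.7140 -0.6520 -3.5826

phase 1: p=0.1008, T=0.380, ωT=1.558760, cosh=2.481660, sinh=2.271264; start (x,ẋ)=(0.049300, -0.039400) → end (x,ẋ)=(-0.048821, -0.577589)
phase 2: p=0.2654, T=0.334, ωT=1.370068, cosh=2.094854, sinh=1.840764; start (x,ẋ)=(-0.048821, -0.577589) → end (x,ẋ)=(-0.652039, -3.582590)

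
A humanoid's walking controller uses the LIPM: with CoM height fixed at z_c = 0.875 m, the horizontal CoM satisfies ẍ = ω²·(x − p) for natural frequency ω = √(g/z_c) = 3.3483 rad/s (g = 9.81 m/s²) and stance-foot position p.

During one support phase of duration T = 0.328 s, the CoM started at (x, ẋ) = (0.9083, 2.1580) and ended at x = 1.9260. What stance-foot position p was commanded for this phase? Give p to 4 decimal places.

ωT = 3.3483·0.328 = 1.098242; cosh(ωT) = 1.666174, sinh(ωT) = 1.332717
x(T) = p + (x₀−p)·cosh(ωT) + (ẋ₀/ω)·sinh(ωT) ⇒ p·(1 − cosh) = x(T) − x₀·cosh − (ẋ₀/ω)·sinh
numerator   = 1.9260 − (0.9083)·1.666174 − (2.1580/3.3483)·1.332717 = -0.446330
denominator = 1 − 1.666174 = -0.666174
p = -0.446330 / -0.666174 = 0.6700

p = 0.6700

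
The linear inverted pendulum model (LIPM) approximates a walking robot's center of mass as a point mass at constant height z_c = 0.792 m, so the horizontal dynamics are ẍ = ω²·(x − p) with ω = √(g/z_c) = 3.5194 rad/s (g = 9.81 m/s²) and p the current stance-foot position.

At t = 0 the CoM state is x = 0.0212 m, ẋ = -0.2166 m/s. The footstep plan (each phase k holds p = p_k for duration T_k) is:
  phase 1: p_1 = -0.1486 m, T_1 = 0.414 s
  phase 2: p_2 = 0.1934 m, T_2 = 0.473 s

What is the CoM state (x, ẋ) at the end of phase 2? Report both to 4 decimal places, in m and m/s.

x = 0.4905, ẋ = 1.2374

phase 1: p=-0.1486, T=0.414, ωT=1.457032, cosh=2.263062, sinh=2.030135; start (x,ẋ)=(0.021200, -0.216600) → end (x,ẋ)=(0.110724, 0.723018)
phase 2: p=0.1934, T=0.473, ωT=1.664676, cosh=2.736607, sinh=2.547355; start (x,ẋ)=(0.110724, 0.723018) → end (x,ẋ)=(0.490471, 1.237412)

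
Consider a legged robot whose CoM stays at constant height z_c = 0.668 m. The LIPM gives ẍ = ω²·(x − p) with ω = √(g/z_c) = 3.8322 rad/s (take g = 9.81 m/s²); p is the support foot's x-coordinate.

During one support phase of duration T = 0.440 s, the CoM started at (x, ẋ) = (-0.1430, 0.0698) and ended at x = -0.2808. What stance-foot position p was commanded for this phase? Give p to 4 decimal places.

p = -0.0396

ωT = 3.8322·0.440 = 1.686168; cosh(ωT) = 2.791990, sinh(ωT) = 2.606763
x(T) = p + (x₀−p)·cosh(ωT) + (ẋ₀/ω)·sinh(ωT) ⇒ p·(1 − cosh) = x(T) − x₀·cosh − (ẋ₀/ω)·sinh
numerator   = -0.2808 − (-0.1430)·2.791990 − (0.0698/3.8322)·2.606763 = 0.070975
denominator = 1 − 2.791990 = -1.791990
p = 0.070975 / -1.791990 = -0.0396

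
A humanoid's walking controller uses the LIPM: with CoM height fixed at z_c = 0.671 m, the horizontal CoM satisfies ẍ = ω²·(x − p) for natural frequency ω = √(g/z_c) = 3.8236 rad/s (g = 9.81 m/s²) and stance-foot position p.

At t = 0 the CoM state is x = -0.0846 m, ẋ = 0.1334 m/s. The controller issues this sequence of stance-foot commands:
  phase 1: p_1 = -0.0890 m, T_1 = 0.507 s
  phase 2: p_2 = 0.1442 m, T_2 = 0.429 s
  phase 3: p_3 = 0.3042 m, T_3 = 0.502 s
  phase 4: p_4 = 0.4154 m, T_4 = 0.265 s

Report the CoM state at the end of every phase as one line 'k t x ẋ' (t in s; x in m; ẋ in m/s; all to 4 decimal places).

1 0.5070 0.0453 0.5303
2 0.9360 0.2238 0.4805
3 1.4380 0.4434 0.6479
4 1.7030 0.6617 1.1382

phase 1: p=-0.0890, T=0.507, ωT=1.938565, cosh=3.546342, sinh=3.402432; start (x,ẋ)=(-0.084600, 0.133400) → end (x,ẋ)=(0.045310, 0.530324)
phase 2: p=0.1442, T=0.429, ωT=1.640324, cosh=2.675380, sinh=2.481462; start (x,ẋ)=(0.045310, 0.530324) → end (x,ẋ)=(0.223804, 0.480537)
phase 3: p=0.3042, T=0.502, ωT=1.919447, cosh=3.481938, sinh=3.335250; start (x,ẋ)=(0.223804, 0.480537) → end (x,ẋ)=(0.443430, 0.647942)
phase 4: p=0.4154, T=0.265, ωT=1.013254, cosh=1.558793, sinh=1.195757; start (x,ẋ)=(0.443430, 0.647942) → end (x,ẋ)=(0.661725, 1.138165)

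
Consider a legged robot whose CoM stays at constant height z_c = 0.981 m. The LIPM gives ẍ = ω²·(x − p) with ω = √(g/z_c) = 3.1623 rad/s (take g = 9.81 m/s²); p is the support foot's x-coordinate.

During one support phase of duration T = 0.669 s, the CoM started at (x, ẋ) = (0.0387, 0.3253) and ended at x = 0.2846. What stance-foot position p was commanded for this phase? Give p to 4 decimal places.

p = 0.0931

ωT = 3.1623·0.669 = 2.115579; cosh(ωT) = 4.207474, sinh(ωT) = 4.086910
x(T) = p + (x₀−p)·cosh(ωT) + (ẋ₀/ω)·sinh(ωT) ⇒ p·(1 − cosh) = x(T) − x₀·cosh − (ẋ₀/ω)·sinh
numerator   = 0.2846 − (0.0387)·4.207474 − (0.3253/3.1623)·4.086910 = -0.298642
denominator = 1 − 4.207474 = -3.207474
p = -0.298642 / -3.207474 = 0.0931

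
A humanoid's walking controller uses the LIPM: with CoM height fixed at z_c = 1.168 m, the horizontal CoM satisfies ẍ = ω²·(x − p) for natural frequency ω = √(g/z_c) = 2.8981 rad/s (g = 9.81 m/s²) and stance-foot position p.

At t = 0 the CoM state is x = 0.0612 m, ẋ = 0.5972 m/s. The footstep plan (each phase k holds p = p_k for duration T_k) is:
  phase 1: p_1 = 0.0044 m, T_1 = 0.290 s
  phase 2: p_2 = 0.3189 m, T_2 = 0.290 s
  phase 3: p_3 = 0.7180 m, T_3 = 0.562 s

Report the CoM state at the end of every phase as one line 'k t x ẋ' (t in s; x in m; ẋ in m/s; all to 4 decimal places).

1 0.2900 0.2768 0.9760
2 0.5800 0.5786 1.2264
3 1.1420 1.3860 2.2559

phase 1: p=0.0044, T=0.290, ωT=0.840449, cosh=1.374462, sinh=0.942945; start (x,ẋ)=(0.061200, 0.597200) → end (x,ẋ)=(0.276778, 0.976049)
phase 2: p=0.3189, T=0.290, ωT=0.840449, cosh=1.374462, sinh=0.942945; start (x,ẋ)=(0.276778, 0.976049) → end (x,ẋ)=(0.578579, 1.226434)
phase 3: p=0.7180, T=0.562, ωT=1.628732, cosh=2.646793, sinh=2.450615; start (x,ẋ)=(0.578579, 1.226434) → end (x,ẋ)=(1.386048, 2.255935)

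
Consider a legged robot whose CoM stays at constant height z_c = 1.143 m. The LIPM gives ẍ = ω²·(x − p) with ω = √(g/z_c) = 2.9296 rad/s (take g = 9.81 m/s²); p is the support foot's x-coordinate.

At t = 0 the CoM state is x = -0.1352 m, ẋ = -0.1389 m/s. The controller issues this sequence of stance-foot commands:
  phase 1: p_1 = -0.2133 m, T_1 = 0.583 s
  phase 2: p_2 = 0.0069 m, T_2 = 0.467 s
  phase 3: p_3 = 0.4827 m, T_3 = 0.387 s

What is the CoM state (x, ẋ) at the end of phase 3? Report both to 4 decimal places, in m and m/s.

phase 1: p=-0.2133, T=0.583, ωT=1.707957, cosh=2.849456, sinh=2.668220; start (x,ẋ)=(-0.135200, -0.138900) → end (x,ẋ)=(-0.117265, 0.214704)
phase 2: p=0.0069, T=0.467, ωT=1.368123, cosh=2.091278, sinh=1.836694; start (x,ẋ)=(-0.117265, 0.214704) → end (x,ẋ)=(-0.118156, -0.219097)
phase 3: p=0.4827, T=0.387, ωT=1.133755, cosh=1.714563, sinh=1.392740; start (x,ẋ)=(-0.118156, -0.219097) → end (x,ẋ)=(-0.651664, -2.827251)

x = -0.6517, ẋ = -2.8273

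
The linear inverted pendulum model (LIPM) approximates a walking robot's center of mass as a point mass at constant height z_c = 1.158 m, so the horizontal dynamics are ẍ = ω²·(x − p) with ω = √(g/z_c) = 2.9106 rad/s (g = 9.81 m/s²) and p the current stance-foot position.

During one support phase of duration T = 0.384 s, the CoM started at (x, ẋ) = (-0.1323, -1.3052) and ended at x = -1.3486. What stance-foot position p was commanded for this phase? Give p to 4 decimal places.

ωT = 2.9106·0.384 = 1.117670; cosh(ωT) = 1.692382, sinh(ωT) = 1.365341
x(T) = p + (x₀−p)·cosh(ωT) + (ẋ₀/ω)·sinh(ωT) ⇒ p·(1 − cosh) = x(T) − x₀·cosh − (ẋ₀/ω)·sinh
numerator   = -1.3486 − (-0.1323)·1.692382 − (-1.3052/2.9106)·1.365341 = -0.512438
denominator = 1 − 1.692382 = -0.692382
p = -0.512438 / -0.692382 = 0.7401

p = 0.7401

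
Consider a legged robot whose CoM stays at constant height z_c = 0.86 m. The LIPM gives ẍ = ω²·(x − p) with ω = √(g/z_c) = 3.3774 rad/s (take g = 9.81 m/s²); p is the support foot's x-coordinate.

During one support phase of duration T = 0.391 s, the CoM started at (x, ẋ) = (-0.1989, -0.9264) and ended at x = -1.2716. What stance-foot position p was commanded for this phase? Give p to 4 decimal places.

p = 0.3930

ωT = 3.3774·0.391 = 1.320563; cosh(ωT) = 2.006258, sinh(ωT) = 1.739273
x(T) = p + (x₀−p)·cosh(ωT) + (ẋ₀/ω)·sinh(ωT) ⇒ p·(1 − cosh) = x(T) − x₀·cosh − (ẋ₀/ω)·sinh
numerator   = -1.2716 − (-0.1989)·2.006258 − (-0.9264/3.3774)·1.739273 = -0.395483
denominator = 1 − 2.006258 = -1.006258
p = -0.395483 / -1.006258 = 0.3930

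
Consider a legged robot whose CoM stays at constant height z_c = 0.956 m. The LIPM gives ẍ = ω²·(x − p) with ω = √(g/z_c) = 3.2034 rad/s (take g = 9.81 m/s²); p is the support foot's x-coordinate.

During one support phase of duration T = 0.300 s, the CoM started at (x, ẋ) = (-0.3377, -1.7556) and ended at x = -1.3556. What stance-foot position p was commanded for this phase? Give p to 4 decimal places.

ωT = 3.2034·0.300 = 0.961020; cosh(ωT) = 1.498432, sinh(ωT) = 1.115930
x(T) = p + (x₀−p)·cosh(ωT) + (ẋ₀/ω)·sinh(ωT) ⇒ p·(1 − cosh) = x(T) − x₀·cosh − (ẋ₀/ω)·sinh
numerator   = -1.3556 − (-0.3377)·1.498432 − (-1.7556/3.2034)·1.115930 = -0.238002
denominator = 1 − 1.498432 = -0.498432
p = -0.238002 / -0.498432 = 0.4775

p = 0.4775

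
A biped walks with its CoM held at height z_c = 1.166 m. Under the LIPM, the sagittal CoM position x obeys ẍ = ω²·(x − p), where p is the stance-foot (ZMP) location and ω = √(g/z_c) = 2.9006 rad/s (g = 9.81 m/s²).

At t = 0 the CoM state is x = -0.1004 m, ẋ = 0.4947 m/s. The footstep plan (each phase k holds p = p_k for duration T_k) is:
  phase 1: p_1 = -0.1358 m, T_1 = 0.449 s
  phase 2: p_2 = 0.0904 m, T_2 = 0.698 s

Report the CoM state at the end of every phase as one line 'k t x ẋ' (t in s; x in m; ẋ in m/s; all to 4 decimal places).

phase 1: p=-0.1358, T=0.449, ωT=1.302369, cosh=1.974944, sinh=1.703057; start (x,ẋ)=(-0.100400, 0.494700) → end (x,ẋ)=(0.224571, 1.151877)
phase 2: p=0.0904, T=0.698, ωT=2.024619, cosh=3.852634, sinh=3.720590; start (x,ẋ)=(0.224571, 1.151877) → end (x,ẋ)=(2.084820, 5.885725)

1 0.4490 0.2246 1.1519
2 1.1470 2.0848 5.8857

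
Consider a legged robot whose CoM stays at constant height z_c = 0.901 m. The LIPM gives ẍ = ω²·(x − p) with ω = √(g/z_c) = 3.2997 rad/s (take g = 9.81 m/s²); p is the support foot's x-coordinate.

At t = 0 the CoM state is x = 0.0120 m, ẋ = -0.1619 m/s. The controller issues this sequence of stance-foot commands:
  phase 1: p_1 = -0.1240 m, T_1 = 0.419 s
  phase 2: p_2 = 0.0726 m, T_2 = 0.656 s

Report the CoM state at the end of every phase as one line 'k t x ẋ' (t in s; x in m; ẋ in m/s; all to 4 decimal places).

phase 1: p=-0.1240, T=0.419, ωT=1.382574, cosh=2.118040, sinh=1.867108; start (x,ẋ)=(0.012000, -0.161900) → end (x,ẋ)=(0.072444, 0.494971)
phase 2: p=0.0726, T=0.656, ωT=2.164603, cosh=4.412970, sinh=4.298175; start (x,ẋ)=(0.072444, 0.494971) → end (x,ẋ)=(0.716657, 2.182075)

1 0.4190 0.0724 0.4950
2 1.0750 0.7167 2.1821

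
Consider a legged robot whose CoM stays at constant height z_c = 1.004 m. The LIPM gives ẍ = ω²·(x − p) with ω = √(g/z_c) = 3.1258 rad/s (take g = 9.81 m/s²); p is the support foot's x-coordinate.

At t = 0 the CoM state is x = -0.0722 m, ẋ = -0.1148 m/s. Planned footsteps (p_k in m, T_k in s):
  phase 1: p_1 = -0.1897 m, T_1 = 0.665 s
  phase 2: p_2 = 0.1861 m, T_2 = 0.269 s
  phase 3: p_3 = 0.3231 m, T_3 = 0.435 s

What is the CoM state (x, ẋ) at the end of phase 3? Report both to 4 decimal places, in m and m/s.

phase 1: p=-0.1897, T=0.665, ωT=2.078657, cosh=4.059412, sinh=3.934314; start (x,ẋ)=(-0.072200, -0.114800) → end (x,ẋ)=(0.142787, 0.978980)
phase 2: p=0.1861, T=0.269, ωT=0.840840, cosh=1.374831, sinh=0.943483; start (x,ẋ)=(0.142787, 0.978980) → end (x,ẋ)=(0.422045, 1.218196)
phase 3: p=0.3231, T=0.435, ωT=1.359723, cosh=2.075923, sinh=1.819191; start (x,ẋ)=(0.422045, 1.218196) → end (x,ẋ)=(1.237482, 3.091523)

x = 1.2375, ẋ = 3.0915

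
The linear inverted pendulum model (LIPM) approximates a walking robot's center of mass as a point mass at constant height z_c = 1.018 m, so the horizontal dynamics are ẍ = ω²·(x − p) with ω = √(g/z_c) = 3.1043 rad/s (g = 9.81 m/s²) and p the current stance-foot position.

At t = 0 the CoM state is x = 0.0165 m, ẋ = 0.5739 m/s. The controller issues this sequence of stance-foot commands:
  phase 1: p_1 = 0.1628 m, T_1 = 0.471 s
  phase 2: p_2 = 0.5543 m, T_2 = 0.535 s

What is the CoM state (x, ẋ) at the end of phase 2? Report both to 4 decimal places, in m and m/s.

x = -0.0825, ẋ = -1.7006

phase 1: p=0.1628, T=0.471, ωT=1.462125, cosh=2.273432, sinh=2.041689; start (x,ẋ)=(0.016500, 0.573900) → end (x,ẋ)=(0.207649, 0.377471)
phase 2: p=0.5543, T=0.535, ωT=1.660800, cosh=2.726755, sinh=2.536768; start (x,ẋ)=(0.207649, 0.377471) → end (x,ẋ)=(-0.082470, -1.700565)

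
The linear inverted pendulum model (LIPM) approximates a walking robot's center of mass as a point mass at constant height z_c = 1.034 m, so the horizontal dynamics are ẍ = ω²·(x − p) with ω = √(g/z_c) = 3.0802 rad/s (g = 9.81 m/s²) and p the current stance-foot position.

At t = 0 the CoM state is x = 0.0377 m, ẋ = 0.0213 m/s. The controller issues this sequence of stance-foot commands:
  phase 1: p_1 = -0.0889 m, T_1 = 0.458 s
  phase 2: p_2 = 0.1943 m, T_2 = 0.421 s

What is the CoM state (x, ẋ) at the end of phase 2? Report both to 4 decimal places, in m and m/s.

phase 1: p=-0.0889, T=0.458, ωT=1.410732, cosh=2.171459, sinh=1.927494; start (x,ẋ)=(0.037700, 0.021300) → end (x,ẋ)=(0.199336, 0.797885)
phase 2: p=0.1943, T=0.421, ωT=1.296764, cosh=1.965429, sinh=1.692014; start (x,ẋ)=(0.199336, 0.797885) → end (x,ẋ)=(0.642491, 1.594430)

x = 0.6425, ẋ = 1.5944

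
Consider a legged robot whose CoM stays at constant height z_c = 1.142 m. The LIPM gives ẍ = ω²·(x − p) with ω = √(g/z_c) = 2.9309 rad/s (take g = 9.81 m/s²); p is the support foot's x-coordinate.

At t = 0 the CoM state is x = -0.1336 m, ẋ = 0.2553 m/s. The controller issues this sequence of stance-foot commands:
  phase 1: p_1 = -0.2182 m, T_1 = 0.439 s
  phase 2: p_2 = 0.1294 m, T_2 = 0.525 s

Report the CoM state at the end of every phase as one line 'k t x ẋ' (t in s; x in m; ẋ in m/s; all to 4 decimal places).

1 0.4390 0.0923 0.9121
2 0.9640 0.7305 1.9808

phase 1: p=-0.2182, T=0.439, ωT=1.286665, cosh=1.948441, sinh=1.672251; start (x,ẋ)=(-0.133600, 0.255300) → end (x,ẋ)=(0.092302, 0.912078)
phase 2: p=0.1294, T=0.525, ωT=1.538722, cosh=2.436645, sinh=2.221990; start (x,ẋ)=(0.092302, 0.912078) → end (x,ẋ)=(0.730475, 1.980812)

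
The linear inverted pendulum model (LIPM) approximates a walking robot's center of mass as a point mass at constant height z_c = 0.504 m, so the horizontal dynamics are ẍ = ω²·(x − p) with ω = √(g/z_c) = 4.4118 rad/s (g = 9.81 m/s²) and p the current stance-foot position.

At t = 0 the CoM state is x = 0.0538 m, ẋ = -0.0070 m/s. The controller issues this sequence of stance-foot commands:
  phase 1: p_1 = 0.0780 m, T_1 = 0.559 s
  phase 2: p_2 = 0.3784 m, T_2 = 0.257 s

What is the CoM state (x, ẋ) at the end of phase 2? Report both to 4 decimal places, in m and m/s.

x = -0.6089, ẋ = -3.9265

phase 1: p=0.0780, T=0.559, ωT=2.466196, cosh=5.931235, sinh=5.846327; start (x,ẋ)=(0.053800, -0.007000) → end (x,ẋ)=(-0.074812, -0.665705)
phase 2: p=0.3784, T=0.257, ωT=1.133833, cosh=1.714671, sinh=1.392873; start (x,ẋ)=(-0.074812, -0.665705) → end (x,ẋ)=(-0.608883, -3.926488)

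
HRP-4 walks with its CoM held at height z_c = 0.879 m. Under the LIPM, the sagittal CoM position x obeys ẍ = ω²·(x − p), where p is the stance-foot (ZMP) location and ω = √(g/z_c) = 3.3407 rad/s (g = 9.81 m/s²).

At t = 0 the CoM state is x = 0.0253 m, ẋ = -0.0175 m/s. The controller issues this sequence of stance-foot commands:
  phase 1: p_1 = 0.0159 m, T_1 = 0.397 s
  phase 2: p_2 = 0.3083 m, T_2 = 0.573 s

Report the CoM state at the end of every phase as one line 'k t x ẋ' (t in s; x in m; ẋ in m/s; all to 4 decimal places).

1 0.3970 0.0257 0.0197
2 0.9700 -0.6513 -3.0636

phase 1: p=0.0159, T=0.397, ωT=1.326258, cosh=2.016195, sinh=1.750726; start (x,ẋ)=(0.025300, -0.017500) → end (x,ẋ)=(0.025681, 0.019694)
phase 2: p=0.3083, T=0.573, ωT=1.914221, cosh=3.464556, sinh=3.317099; start (x,ẋ)=(0.025681, 0.019694) → end (x,ẋ)=(-0.651294, -3.063591)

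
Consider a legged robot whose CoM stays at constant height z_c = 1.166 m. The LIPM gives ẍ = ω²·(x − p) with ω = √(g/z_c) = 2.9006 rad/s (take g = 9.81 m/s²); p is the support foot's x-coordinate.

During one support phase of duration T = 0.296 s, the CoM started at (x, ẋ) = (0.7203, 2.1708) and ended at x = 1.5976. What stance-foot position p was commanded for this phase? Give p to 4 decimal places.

ωT = 2.9006·0.296 = 0.858578; cosh(ωT) = 1.391783, sinh(ωT) = 0.968019
x(T) = p + (x₀−p)·cosh(ωT) + (ẋ₀/ω)·sinh(ωT) ⇒ p·(1 − cosh) = x(T) − x₀·cosh − (ẋ₀/ω)·sinh
numerator   = 1.5976 − (0.7203)·1.391783 − (2.1708/2.9006)·0.968019 = -0.129363
denominator = 1 − 1.391783 = -0.391783
p = -0.129363 / -0.391783 = 0.3302

p = 0.3302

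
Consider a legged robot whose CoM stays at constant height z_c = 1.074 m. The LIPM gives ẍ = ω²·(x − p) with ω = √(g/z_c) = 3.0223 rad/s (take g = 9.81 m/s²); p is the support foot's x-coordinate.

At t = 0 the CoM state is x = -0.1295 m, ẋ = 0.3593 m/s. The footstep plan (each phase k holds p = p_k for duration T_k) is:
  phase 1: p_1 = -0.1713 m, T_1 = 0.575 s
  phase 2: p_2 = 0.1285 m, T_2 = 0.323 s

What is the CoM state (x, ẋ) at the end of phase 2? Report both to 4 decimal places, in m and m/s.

x = 0.8839, ẋ = 2.6399

phase 1: p=-0.1713, T=0.575, ωT=1.737822, cosh=2.930427, sinh=2.754524; start (x,ẋ)=(-0.129500, 0.359300) → end (x,ẋ)=(0.278658, 1.400887)
phase 2: p=0.1285, T=0.323, ωT=0.976203, cosh=1.515549, sinh=1.138810; start (x,ẋ)=(0.278658, 1.400887) → end (x,ẋ)=(0.883929, 2.639930)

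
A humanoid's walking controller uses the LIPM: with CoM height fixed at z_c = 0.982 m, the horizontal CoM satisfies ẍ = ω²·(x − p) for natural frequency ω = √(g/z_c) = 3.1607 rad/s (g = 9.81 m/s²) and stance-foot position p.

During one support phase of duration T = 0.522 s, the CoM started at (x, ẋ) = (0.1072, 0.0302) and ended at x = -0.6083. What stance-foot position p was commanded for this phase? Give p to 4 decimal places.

ωT = 3.1607·0.522 = 1.649885; cosh(ωT) = 2.699228, sinh(ωT) = 2.507156
x(T) = p + (x₀−p)·cosh(ωT) + (ẋ₀/ω)·sinh(ωT) ⇒ p·(1 − cosh) = x(T) − x₀·cosh − (ẋ₀/ω)·sinh
numerator   = -0.6083 − (0.1072)·2.699228 − (0.0302/3.1607)·2.507156 = -0.921613
denominator = 1 − 2.699228 = -1.699228
p = -0.921613 / -1.699228 = 0.5424

p = 0.5424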